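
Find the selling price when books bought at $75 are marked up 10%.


Calculate the markup amount:
10% of $75 = $7.50
Add to cost:
$75 + $7.50 = $82.50

$82.50


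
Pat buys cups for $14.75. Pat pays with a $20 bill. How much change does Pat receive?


Start with the amount paid:
$20
Subtract the price:
$20 - $14.75 = $5.25

$5.25


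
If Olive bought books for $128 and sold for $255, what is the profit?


Selling price = $255
Cost price = $128
Profit = selling price - cost price:
Profit = $255 - $128 = $127

$127


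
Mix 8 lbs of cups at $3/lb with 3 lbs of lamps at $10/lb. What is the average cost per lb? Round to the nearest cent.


Cost of cups:
8 x $3 = $24
Cost of lamps:
3 x $10 = $30
Total cost: $24 + $30 = $54
Total weight: 11 lbs
Average: $54 / 11 = $4.9090... ≈ $4.91/lb

$4.91/lb


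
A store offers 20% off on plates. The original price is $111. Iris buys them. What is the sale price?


Calculate the discount amount:
20% of $111 = $22.20
Subtract from original:
$111 - $22.20 = $88.80

$88.80


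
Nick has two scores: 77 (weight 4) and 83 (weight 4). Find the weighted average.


Weighted sum:
4 x 77 + 4 x 83 = 640
Total weight:
4 + 4 = 8
Weighted average:
640 / 8 = 80

80


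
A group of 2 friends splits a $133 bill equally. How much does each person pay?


Total bill: $133
Number of people: 2
Each pays: $133 / 2 = $66.50

$66.50


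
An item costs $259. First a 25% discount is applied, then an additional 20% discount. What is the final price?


First discount:
25% of $259 = $64.75
Price after first discount:
$259 - $64.75 = $194.25
Second discount:
20% of $194.25 = $38.85
Final price:
$194.25 - $38.85 = $155.40

$155.40


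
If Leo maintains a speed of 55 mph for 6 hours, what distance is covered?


Use the formula: distance = speed x time
Speed = 55 mph, Time = 6 hours
55 x 6 = 330 miles

330 miles


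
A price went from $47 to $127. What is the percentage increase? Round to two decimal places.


Find the absolute change:
|127 - 47| = 80
Divide by original and multiply by 100:
80 / 47 x 100 = 170.2127...% ≈ 170.21%

170.21%


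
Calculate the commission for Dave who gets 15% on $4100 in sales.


Convert rate to decimal:
15% = 0.15
Multiply by sales:
$4100 x 0.15 = $615

$615


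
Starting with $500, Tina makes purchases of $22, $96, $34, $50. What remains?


Add up expenses:
$22 + $96 + $34 + $50 = $202
Subtract from budget:
$500 - $202 = $298

$298


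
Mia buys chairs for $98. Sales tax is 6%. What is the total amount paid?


Calculate the tax:
6% of $98 = $5.88
Add tax to price:
$98 + $5.88 = $103.88

$103.88


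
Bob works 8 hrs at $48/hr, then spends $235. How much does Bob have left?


Calculate earnings:
8 x $48 = $384
Subtract spending:
$384 - $235 = $149

$149


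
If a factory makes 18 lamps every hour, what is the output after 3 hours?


Production rate: 18 lamps per hour
Time: 3 hours
Total: 18 x 3 = 54 lamps

54 lamps


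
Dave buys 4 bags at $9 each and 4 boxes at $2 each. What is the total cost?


Cost of bags:
4 x $9 = $36
Cost of boxes:
4 x $2 = $8
Add both:
$36 + $8 = $44

$44


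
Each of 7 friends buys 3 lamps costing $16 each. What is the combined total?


Cost per person:
3 x $16 = $48
Group total:
7 x $48 = $336

$336


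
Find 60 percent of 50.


Convert percentage to decimal:
60% = 0.6
Multiply:
50 x 0.6 = 30

30


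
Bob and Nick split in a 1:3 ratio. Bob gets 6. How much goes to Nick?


Find the multiplier:
6 / 1 = 6
Apply to Nick's share:
3 x 6 = 18

18


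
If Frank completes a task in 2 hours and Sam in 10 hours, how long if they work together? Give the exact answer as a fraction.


Frank's rate: 1/2 of the job per hour
Sam's rate: 1/10 of the job per hour
Combined rate: 1/2 + 1/10 = 3/5 per hour
Time = 1 / (3/5) = 5/3 hours (≈ 1.67 hours)

5/3 hours


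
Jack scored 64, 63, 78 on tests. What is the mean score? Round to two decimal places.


Add the scores:
64 + 63 + 78 = 205
Divide by the number of tests:
205 / 3 = 68.3333... ≈ 68.33

68.33


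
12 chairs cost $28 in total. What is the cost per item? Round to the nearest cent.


Total cost: $28
Number of items: 12
Unit price: $28 / 12 = $2.3333... ≈ $2.33

$2.33


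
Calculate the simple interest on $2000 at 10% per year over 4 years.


Use the formula I = P x R x T / 100
P x R x T = 2000 x 10 x 4 = 80000
I = 80000 / 100 = $800

$800


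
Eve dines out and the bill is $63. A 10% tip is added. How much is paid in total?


Calculate the tip:
10% of $63 = $6.30
Add tip to meal cost:
$63 + $6.30 = $69.30

$69.30


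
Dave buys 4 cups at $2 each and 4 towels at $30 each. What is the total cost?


Cost of cups:
4 x $2 = $8
Cost of towels:
4 x $30 = $120
Add both:
$8 + $120 = $128

$128


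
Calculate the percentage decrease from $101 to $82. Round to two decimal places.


Find the absolute change:
|82 - 101| = 19
Divide by original and multiply by 100:
19 / 101 x 100 = 18.8118...% ≈ 18.81%

18.81%


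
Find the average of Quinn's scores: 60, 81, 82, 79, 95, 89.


Add the scores:
60 + 81 + 82 + 79 + 95 + 89 = 486
Divide by the number of tests:
486 / 6 = 81

81


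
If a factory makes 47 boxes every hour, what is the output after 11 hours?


Production rate: 47 boxes per hour
Time: 11 hours
Total: 47 x 11 = 517 boxes

517 boxes


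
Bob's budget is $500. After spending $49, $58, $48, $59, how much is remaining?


Add up expenses:
$49 + $58 + $48 + $59 = $214
Subtract from budget:
$500 - $214 = $286

$286


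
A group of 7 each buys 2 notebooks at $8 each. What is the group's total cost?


Cost per person:
2 x $8 = $16
Group total:
7 x $16 = $112

$112


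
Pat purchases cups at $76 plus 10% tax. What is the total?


Calculate the tax:
10% of $76 = $7.60
Add tax to price:
$76 + $7.60 = $83.60

$83.60


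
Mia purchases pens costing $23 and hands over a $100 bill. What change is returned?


Start with the amount paid:
$100
Subtract the price:
$100 - $23 = $77

$77


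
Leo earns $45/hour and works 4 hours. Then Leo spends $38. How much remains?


Calculate earnings:
4 x $45 = $180
Subtract spending:
$180 - $38 = $142

$142


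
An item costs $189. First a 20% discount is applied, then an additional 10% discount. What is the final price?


First discount:
20% of $189 = $37.80
Price after first discount:
$189 - $37.80 = $151.20
Second discount:
10% of $151.20 = $15.12
Final price:
$151.20 - $15.12 = $136.08

$136.08


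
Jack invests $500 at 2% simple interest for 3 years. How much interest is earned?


Use the formula I = P x R x T / 100
P x R x T = 500 x 2 x 3 = 3000
I = 3000 / 100 = $30

$30


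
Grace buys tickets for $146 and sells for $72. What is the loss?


Selling price = $72
Cost price = $146
Loss = cost price - selling price:
Loss = $146 - $72 = $74

$74


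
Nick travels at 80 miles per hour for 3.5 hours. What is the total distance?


Use the formula: distance = speed x time
Speed = 80 mph, Time = 3.5 hours
80 x 3.5 = 280 miles

280 miles


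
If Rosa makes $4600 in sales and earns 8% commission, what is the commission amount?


Convert rate to decimal:
8% = 0.08
Multiply by sales:
$4600 x 0.08 = $368

$368


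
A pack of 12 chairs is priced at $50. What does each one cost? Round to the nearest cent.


Total cost: $50
Number of items: 12
Unit price: $50 / 12 = $4.1666... ≈ $4.17

$4.17


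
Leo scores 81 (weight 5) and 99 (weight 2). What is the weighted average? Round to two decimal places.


Weighted sum:
5 x 81 + 2 x 99 = 603
Total weight:
5 + 2 = 7
Weighted average:
603 / 7 = 86.1428... ≈ 86.14

86.14


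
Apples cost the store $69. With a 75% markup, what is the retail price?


Calculate the markup amount:
75% of $69 = $51.75
Add to cost:
$69 + $51.75 = $120.75

$120.75


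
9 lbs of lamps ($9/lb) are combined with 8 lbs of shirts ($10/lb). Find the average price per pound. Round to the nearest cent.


Cost of lamps:
9 x $9 = $81
Cost of shirts:
8 x $10 = $80
Total cost: $81 + $80 = $161
Total weight: 17 lbs
Average: $161 / 17 = $9.4705... ≈ $9.47/lb

$9.47/lb


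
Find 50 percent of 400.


Convert percentage to decimal:
50% = 0.5
Multiply:
400 x 0.5 = 200

200


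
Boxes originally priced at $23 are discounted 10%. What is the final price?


Calculate the discount amount:
10% of $23 = $2.30
Subtract from original:
$23 - $2.30 = $20.70

$20.70


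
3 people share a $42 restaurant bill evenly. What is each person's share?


Total bill: $42
Number of people: 3
Each pays: $42 / 3 = $14

$14


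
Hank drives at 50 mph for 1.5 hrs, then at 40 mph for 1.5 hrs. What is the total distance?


Leg 1 distance:
50 x 1.5 = 75 miles
Leg 2 distance:
40 x 1.5 = 60 miles
Total distance:
75 + 60 = 135 miles

135 miles


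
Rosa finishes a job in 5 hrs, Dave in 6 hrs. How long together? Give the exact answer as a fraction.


Rosa's rate: 1/5 of the job per hour
Dave's rate: 1/6 of the job per hour
Combined rate: 1/5 + 1/6 = 11/30 per hour
Time = 1 / (11/30) = 30/11 hours (≈ 2.73 hours)

30/11 hours


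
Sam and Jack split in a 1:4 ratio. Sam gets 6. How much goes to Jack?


Find the multiplier:
6 / 1 = 6
Apply to Jack's share:
4 x 6 = 24

24


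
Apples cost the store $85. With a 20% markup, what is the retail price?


Calculate the markup amount:
20% of $85 = $17
Add to cost:
$85 + $17 = $102

$102


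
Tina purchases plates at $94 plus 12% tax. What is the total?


Calculate the tax:
12% of $94 = $11.28
Add tax to price:
$94 + $11.28 = $105.28

$105.28


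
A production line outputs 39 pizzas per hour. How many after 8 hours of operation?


Production rate: 39 pizzas per hour
Time: 8 hours
Total: 39 x 8 = 312 pizzas

312 pizzas


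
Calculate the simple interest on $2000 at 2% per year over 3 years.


Use the formula I = P x R x T / 100
P x R x T = 2000 x 2 x 3 = 12000
I = 12000 / 100 = $120

$120


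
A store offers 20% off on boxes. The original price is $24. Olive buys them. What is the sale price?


Calculate the discount amount:
20% of $24 = $4.80
Subtract from original:
$24 - $4.80 = $19.20

$19.20


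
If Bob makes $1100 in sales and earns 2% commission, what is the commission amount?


Convert rate to decimal:
2% = 0.02
Multiply by sales:
$1100 x 0.02 = $22

$22


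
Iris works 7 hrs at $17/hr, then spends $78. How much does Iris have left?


Calculate earnings:
7 x $17 = $119
Subtract spending:
$119 - $78 = $41

$41


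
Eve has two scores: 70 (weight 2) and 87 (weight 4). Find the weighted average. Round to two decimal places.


Weighted sum:
2 x 70 + 4 x 87 = 488
Total weight:
2 + 4 = 6
Weighted average:
488 / 6 = 81.3333... ≈ 81.33

81.33


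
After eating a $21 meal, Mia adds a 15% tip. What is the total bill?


Calculate the tip:
15% of $21 = $3.15
Add tip to meal cost:
$21 + $3.15 = $24.15

$24.15


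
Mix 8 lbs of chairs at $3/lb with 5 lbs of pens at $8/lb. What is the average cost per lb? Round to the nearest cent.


Cost of chairs:
8 x $3 = $24
Cost of pens:
5 x $8 = $40
Total cost: $24 + $40 = $64
Total weight: 13 lbs
Average: $64 / 13 = $4.9230... ≈ $4.92/lb

$4.92/lb


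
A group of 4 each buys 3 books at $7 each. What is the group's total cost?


Cost per person:
3 x $7 = $21
Group total:
4 x $21 = $84

$84


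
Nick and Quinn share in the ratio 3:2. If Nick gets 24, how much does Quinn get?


Find the multiplier:
24 / 3 = 8
Apply to Quinn's share:
2 x 8 = 16

16


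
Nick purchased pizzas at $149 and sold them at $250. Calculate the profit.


Selling price = $250
Cost price = $149
Profit = selling price - cost price:
Profit = $250 - $149 = $101

$101


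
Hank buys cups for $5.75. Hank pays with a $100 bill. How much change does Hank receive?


Start with the amount paid:
$100
Subtract the price:
$100 - $5.75 = $94.25

$94.25


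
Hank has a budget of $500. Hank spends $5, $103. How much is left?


Add up expenses:
$5 + $103 = $108
Subtract from budget:
$500 - $108 = $392

$392


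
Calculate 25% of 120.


Convert percentage to decimal:
25% = 0.25
Multiply:
120 x 0.25 = 30

30


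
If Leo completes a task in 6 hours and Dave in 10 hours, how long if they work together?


Leo's rate: 1/6 of the job per hour
Dave's rate: 1/10 of the job per hour
Combined rate: 1/6 + 1/10 = 4/15 per hour
Time = 1 / (4/15) = 15/4 = 3.75 hours

3.75 hours


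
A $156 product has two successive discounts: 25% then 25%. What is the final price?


First discount:
25% of $156 = $39
Price after first discount:
$156 - $39 = $117
Second discount:
25% of $117 = $29.25
Final price:
$117 - $29.25 = $87.75

$87.75


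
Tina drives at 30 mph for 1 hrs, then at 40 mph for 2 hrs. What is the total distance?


Leg 1 distance:
30 x 1 = 30 miles
Leg 2 distance:
40 x 2 = 80 miles
Total distance:
30 + 80 = 110 miles

110 miles


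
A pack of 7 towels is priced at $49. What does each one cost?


Total cost: $49
Number of items: 7
Unit price: $49 / 7 = $7

$7


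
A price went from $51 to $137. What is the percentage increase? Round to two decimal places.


Find the absolute change:
|137 - 51| = 86
Divide by original and multiply by 100:
86 / 51 x 100 = 168.6274...% ≈ 168.63%

168.63%


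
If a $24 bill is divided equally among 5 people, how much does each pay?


Total bill: $24
Number of people: 5
Each pays: $24 / 5 = $4.80

$4.80


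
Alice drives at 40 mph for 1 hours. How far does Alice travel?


Use the formula: distance = speed x time
Speed = 40 mph, Time = 1 hours
40 x 1 = 40 miles

40 miles


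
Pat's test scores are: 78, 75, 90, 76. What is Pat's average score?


Add the scores:
78 + 75 + 90 + 76 = 319
Divide by the number of tests:
319 / 4 = 79.75

79.75


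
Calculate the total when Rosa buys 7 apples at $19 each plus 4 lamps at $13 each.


Cost of apples:
7 x $19 = $133
Cost of lamps:
4 x $13 = $52
Add both:
$133 + $52 = $185

$185


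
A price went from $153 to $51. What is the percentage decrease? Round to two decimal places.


Find the absolute change:
|51 - 153| = 102
Divide by original and multiply by 100:
102 / 153 x 100 = 66.6666...% ≈ 66.67%

66.67%


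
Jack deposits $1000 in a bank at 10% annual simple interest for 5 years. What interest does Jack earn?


Use the formula I = P x R x T / 100
P x R x T = 1000 x 10 x 5 = 50000
I = 50000 / 100 = $500

$500


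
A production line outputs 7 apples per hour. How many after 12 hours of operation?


Production rate: 7 apples per hour
Time: 12 hours
Total: 7 x 12 = 84 apples

84 apples


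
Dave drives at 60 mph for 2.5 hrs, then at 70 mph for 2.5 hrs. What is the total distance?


Leg 1 distance:
60 x 2.5 = 150 miles
Leg 2 distance:
70 x 2.5 = 175 miles
Total distance:
150 + 175 = 325 miles

325 miles


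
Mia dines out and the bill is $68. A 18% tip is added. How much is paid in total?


Calculate the tip:
18% of $68 = $12.24
Add tip to meal cost:
$68 + $12.24 = $80.24

$80.24


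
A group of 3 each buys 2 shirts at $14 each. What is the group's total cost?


Cost per person:
2 x $14 = $28
Group total:
3 x $28 = $84

$84


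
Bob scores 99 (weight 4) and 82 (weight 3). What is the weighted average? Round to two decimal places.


Weighted sum:
4 x 99 + 3 x 82 = 642
Total weight:
4 + 3 = 7
Weighted average:
642 / 7 = 91.7142... ≈ 91.71

91.71


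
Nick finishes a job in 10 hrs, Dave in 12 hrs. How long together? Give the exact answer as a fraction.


Nick's rate: 1/10 of the job per hour
Dave's rate: 1/12 of the job per hour
Combined rate: 1/10 + 1/12 = 11/60 per hour
Time = 1 / (11/60) = 60/11 hours (≈ 5.45 hours)

60/11 hours


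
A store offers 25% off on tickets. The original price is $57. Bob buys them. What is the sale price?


Calculate the discount amount:
25% of $57 = $14.25
Subtract from original:
$57 - $14.25 = $42.75

$42.75


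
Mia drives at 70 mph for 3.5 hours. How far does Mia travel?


Use the formula: distance = speed x time
Speed = 70 mph, Time = 3.5 hours
70 x 3.5 = 245 miles

245 miles


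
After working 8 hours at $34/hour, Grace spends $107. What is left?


Calculate earnings:
8 x $34 = $272
Subtract spending:
$272 - $107 = $165

$165


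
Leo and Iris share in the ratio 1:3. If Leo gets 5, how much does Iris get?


Find the multiplier:
5 / 1 = 5
Apply to Iris's share:
3 x 5 = 15

15


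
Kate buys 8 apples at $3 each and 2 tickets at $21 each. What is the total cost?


Cost of apples:
8 x $3 = $24
Cost of tickets:
2 x $21 = $42
Add both:
$24 + $42 = $66

$66


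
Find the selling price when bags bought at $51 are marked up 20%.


Calculate the markup amount:
20% of $51 = $10.20
Add to cost:
$51 + $10.20 = $61.20

$61.20


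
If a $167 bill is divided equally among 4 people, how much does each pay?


Total bill: $167
Number of people: 4
Each pays: $167 / 4 = $41.75

$41.75


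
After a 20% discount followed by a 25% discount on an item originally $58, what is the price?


First discount:
20% of $58 = $11.60
Price after first discount:
$58 - $11.60 = $46.40
Second discount:
25% of $46.40 = $11.60
Final price:
$46.40 - $11.60 = $34.80

$34.80


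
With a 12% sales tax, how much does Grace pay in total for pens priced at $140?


Calculate the tax:
12% of $140 = $16.80
Add tax to price:
$140 + $16.80 = $156.80

$156.80


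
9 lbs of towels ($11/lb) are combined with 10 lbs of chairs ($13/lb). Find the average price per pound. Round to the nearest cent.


Cost of towels:
9 x $11 = $99
Cost of chairs:
10 x $13 = $130
Total cost: $99 + $130 = $229
Total weight: 19 lbs
Average: $229 / 19 = $12.0526... ≈ $12.05/lb

$12.05/lb


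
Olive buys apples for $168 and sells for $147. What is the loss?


Selling price = $147
Cost price = $168
Loss = cost price - selling price:
Loss = $168 - $147 = $21

$21


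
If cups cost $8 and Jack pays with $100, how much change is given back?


Start with the amount paid:
$100
Subtract the price:
$100 - $8 = $92

$92


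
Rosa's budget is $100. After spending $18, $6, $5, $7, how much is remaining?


Add up expenses:
$18 + $6 + $5 + $7 = $36
Subtract from budget:
$100 - $36 = $64

$64


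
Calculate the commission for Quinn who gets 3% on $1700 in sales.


Convert rate to decimal:
3% = 0.03
Multiply by sales:
$1700 x 0.03 = $51

$51


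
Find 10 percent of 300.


Convert percentage to decimal:
10% = 0.1
Multiply:
300 x 0.1 = 30

30


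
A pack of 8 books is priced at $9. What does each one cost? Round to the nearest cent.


Total cost: $9
Number of items: 8
Unit price: $9 / 8 = $1.125 ≈ $1.13

$1.13


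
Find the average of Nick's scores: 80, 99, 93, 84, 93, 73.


Add the scores:
80 + 99 + 93 + 84 + 93 + 73 = 522
Divide by the number of tests:
522 / 6 = 87

87


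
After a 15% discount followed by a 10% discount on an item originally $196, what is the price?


First discount:
15% of $196 = $29.40
Price after first discount:
$196 - $29.40 = $166.60
Second discount:
10% of $166.60 = $16.66
Final price:
$166.60 - $16.66 = $149.94

$149.94


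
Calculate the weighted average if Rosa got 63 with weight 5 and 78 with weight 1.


Weighted sum:
5 x 63 + 1 x 78 = 393
Total weight:
5 + 1 = 6
Weighted average:
393 / 6 = 65.5

65.5


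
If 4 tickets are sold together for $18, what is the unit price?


Total cost: $18
Number of items: 4
Unit price: $18 / 4 = $4.50

$4.50


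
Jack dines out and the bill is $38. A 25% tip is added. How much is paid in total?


Calculate the tip:
25% of $38 = $9.50
Add tip to meal cost:
$38 + $9.50 = $47.50

$47.50


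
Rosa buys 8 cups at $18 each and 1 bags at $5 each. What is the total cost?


Cost of cups:
8 x $18 = $144
Cost of bags:
1 x $5 = $5
Add both:
$144 + $5 = $149

$149


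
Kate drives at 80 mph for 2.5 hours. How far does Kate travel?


Use the formula: distance = speed x time
Speed = 80 mph, Time = 2.5 hours
80 x 2.5 = 200 miles

200 miles


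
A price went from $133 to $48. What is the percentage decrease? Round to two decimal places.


Find the absolute change:
|48 - 133| = 85
Divide by original and multiply by 100:
85 / 133 x 100 = 63.9097...% ≈ 63.91%

63.91%


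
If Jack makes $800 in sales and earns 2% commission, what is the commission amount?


Convert rate to decimal:
2% = 0.02
Multiply by sales:
$800 x 0.02 = $16

$16


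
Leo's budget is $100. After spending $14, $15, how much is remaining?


Add up expenses:
$14 + $15 = $29
Subtract from budget:
$100 - $29 = $71

$71


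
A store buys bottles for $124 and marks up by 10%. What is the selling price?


Calculate the markup amount:
10% of $124 = $12.40
Add to cost:
$124 + $12.40 = $136.40

$136.40


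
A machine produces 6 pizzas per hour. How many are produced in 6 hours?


Production rate: 6 pizzas per hour
Time: 6 hours
Total: 6 x 6 = 36 pizzas

36 pizzas


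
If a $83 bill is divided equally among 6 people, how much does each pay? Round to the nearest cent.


Total bill: $83
Number of people: 6
Each pays: $83 / 6 = $13.8333... ≈ $13.83

$13.83


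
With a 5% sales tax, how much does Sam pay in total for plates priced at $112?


Calculate the tax:
5% of $112 = $5.60
Add tax to price:
$112 + $5.60 = $117.60

$117.60


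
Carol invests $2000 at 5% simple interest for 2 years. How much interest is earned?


Use the formula I = P x R x T / 100
P x R x T = 2000 x 5 x 2 = 20000
I = 20000 / 100 = $200

$200


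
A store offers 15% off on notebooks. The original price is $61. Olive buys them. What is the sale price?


Calculate the discount amount:
15% of $61 = $9.15
Subtract from original:
$61 - $9.15 = $51.85

$51.85


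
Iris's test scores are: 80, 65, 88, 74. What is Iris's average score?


Add the scores:
80 + 65 + 88 + 74 = 307
Divide by the number of tests:
307 / 4 = 76.75

76.75


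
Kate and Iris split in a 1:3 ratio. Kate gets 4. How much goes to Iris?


Find the multiplier:
4 / 1 = 4
Apply to Iris's share:
3 x 4 = 12

12


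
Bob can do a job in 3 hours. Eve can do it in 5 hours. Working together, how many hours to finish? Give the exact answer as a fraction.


Bob's rate: 1/3 of the job per hour
Eve's rate: 1/5 of the job per hour
Combined rate: 1/3 + 1/5 = 8/15 per hour
Time = 1 / (8/15) = 15/8 hours (≈ 1.88 hours)

15/8 hours


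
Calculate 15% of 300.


Convert percentage to decimal:
15% = 0.15
Multiply:
300 x 0.15 = 45

45


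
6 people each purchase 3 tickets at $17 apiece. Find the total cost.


Cost per person:
3 x $17 = $51
Group total:
6 x $51 = $306

$306


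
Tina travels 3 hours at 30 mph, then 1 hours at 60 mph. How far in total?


Leg 1 distance:
30 x 3 = 90 miles
Leg 2 distance:
60 x 1 = 60 miles
Total distance:
90 + 60 = 150 miles

150 miles


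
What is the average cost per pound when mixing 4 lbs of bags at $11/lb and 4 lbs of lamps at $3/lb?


Cost of bags:
4 x $11 = $44
Cost of lamps:
4 x $3 = $12
Total cost: $44 + $12 = $56
Total weight: 8 lbs
Average: $56 / 8 = $7/lb

$7/lb


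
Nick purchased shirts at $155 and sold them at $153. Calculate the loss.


Selling price = $153
Cost price = $155
Loss = cost price - selling price:
Loss = $155 - $153 = $2

$2


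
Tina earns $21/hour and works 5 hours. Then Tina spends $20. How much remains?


Calculate earnings:
5 x $21 = $105
Subtract spending:
$105 - $20 = $85

$85


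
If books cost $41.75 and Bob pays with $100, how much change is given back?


Start with the amount paid:
$100
Subtract the price:
$100 - $41.75 = $58.25

$58.25


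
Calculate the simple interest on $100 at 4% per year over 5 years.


Use the formula I = P x R x T / 100
P x R x T = 100 x 4 x 5 = 2000
I = 2000 / 100 = $20

$20


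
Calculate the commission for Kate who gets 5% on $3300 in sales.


Convert rate to decimal:
5% = 0.05
Multiply by sales:
$3300 x 0.05 = $165

$165


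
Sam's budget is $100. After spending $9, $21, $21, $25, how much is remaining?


Add up expenses:
$9 + $21 + $21 + $25 = $76
Subtract from budget:
$100 - $76 = $24

$24


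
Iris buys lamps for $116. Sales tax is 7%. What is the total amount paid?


Calculate the tax:
7% of $116 = $8.12
Add tax to price:
$116 + $8.12 = $124.12

$124.12


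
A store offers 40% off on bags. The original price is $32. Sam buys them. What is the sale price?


Calculate the discount amount:
40% of $32 = $12.80
Subtract from original:
$32 - $12.80 = $19.20

$19.20


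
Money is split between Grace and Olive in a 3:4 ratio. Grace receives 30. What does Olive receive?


Find the multiplier:
30 / 3 = 10
Apply to Olive's share:
4 x 10 = 40

40


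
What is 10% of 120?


Convert percentage to decimal:
10% = 0.1
Multiply:
120 x 0.1 = 12

12


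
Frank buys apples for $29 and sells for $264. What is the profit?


Selling price = $264
Cost price = $29
Profit = selling price - cost price:
Profit = $264 - $29 = $235

$235


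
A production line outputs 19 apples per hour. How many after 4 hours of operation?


Production rate: 19 apples per hour
Time: 4 hours
Total: 19 x 4 = 76 apples

76 apples


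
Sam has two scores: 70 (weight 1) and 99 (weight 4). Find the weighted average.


Weighted sum:
1 x 70 + 4 x 99 = 466
Total weight:
1 + 4 = 5
Weighted average:
466 / 5 = 93.2

93.2


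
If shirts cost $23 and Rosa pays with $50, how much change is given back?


Start with the amount paid:
$50
Subtract the price:
$50 - $23 = $27

$27


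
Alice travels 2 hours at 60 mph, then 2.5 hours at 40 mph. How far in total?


Leg 1 distance:
60 x 2 = 120 miles
Leg 2 distance:
40 x 2.5 = 100 miles
Total distance:
120 + 100 = 220 miles

220 miles


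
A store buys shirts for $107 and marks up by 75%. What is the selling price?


Calculate the markup amount:
75% of $107 = $80.25
Add to cost:
$107 + $80.25 = $187.25

$187.25


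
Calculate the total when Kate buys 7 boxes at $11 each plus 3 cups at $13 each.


Cost of boxes:
7 x $11 = $77
Cost of cups:
3 x $13 = $39
Add both:
$77 + $39 = $116

$116


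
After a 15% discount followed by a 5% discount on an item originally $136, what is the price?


First discount:
15% of $136 = $20.40
Price after first discount:
$136 - $20.40 = $115.60
Second discount:
5% of $115.60 = $5.78
Final price:
$115.60 - $5.78 = $109.82

$109.82


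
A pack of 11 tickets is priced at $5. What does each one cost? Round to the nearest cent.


Total cost: $5
Number of items: 11
Unit price: $5 / 11 = $0.4545... ≈ $0.45

$0.45


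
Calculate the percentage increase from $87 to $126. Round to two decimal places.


Find the absolute change:
|126 - 87| = 39
Divide by original and multiply by 100:
39 / 87 x 100 = 44.8275...% ≈ 44.83%

44.83%


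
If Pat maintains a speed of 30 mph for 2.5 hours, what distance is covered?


Use the formula: distance = speed x time
Speed = 30 mph, Time = 2.5 hours
30 x 2.5 = 75 miles

75 miles


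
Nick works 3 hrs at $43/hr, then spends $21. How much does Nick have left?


Calculate earnings:
3 x $43 = $129
Subtract spending:
$129 - $21 = $108

$108


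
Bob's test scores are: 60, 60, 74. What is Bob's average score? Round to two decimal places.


Add the scores:
60 + 60 + 74 = 194
Divide by the number of tests:
194 / 3 = 64.6666... ≈ 64.67

64.67


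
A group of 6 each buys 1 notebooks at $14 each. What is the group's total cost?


Cost per person:
1 x $14 = $14
Group total:
6 x $14 = $84

$84


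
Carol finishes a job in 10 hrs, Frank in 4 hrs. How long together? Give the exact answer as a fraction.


Carol's rate: 1/10 of the job per hour
Frank's rate: 1/4 of the job per hour
Combined rate: 1/10 + 1/4 = 7/20 per hour
Time = 1 / (7/20) = 20/7 hours (≈ 2.86 hours)

20/7 hours


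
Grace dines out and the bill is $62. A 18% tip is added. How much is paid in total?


Calculate the tip:
18% of $62 = $11.16
Add tip to meal cost:
$62 + $11.16 = $73.16

$73.16


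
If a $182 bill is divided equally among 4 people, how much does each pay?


Total bill: $182
Number of people: 4
Each pays: $182 / 4 = $45.50

$45.50


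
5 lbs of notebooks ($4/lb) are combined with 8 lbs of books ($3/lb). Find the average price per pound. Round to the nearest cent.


Cost of notebooks:
5 x $4 = $20
Cost of books:
8 x $3 = $24
Total cost: $20 + $24 = $44
Total weight: 13 lbs
Average: $44 / 13 = $3.3846... ≈ $3.38/lb

$3.38/lb


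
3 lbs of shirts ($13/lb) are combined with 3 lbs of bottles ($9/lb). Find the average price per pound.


Cost of shirts:
3 x $13 = $39
Cost of bottles:
3 x $9 = $27
Total cost: $39 + $27 = $66
Total weight: 6 lbs
Average: $66 / 6 = $11/lb

$11/lb


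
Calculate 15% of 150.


Convert percentage to decimal:
15% = 0.15
Multiply:
150 x 0.15 = 22.5

22.5


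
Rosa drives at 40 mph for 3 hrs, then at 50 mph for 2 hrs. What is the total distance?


Leg 1 distance:
40 x 3 = 120 miles
Leg 2 distance:
50 x 2 = 100 miles
Total distance:
120 + 100 = 220 miles

220 miles


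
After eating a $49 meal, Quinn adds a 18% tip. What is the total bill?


Calculate the tip:
18% of $49 = $8.82
Add tip to meal cost:
$49 + $8.82 = $57.82

$57.82


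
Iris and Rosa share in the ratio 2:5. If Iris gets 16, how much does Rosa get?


Find the multiplier:
16 / 2 = 8
Apply to Rosa's share:
5 x 8 = 40

40


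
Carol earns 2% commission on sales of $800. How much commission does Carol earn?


Convert rate to decimal:
2% = 0.02
Multiply by sales:
$800 x 0.02 = $16

$16


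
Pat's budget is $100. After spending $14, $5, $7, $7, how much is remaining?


Add up expenses:
$14 + $5 + $7 + $7 = $33
Subtract from budget:
$100 - $33 = $67

$67


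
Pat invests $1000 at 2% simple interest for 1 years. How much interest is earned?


Use the formula I = P x R x T / 100
P x R x T = 1000 x 2 x 1 = 2000
I = 2000 / 100 = $20

$20


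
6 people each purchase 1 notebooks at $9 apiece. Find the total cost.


Cost per person:
1 x $9 = $9
Group total:
6 x $9 = $54

$54


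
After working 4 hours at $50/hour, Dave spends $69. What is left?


Calculate earnings:
4 x $50 = $200
Subtract spending:
$200 - $69 = $131

$131


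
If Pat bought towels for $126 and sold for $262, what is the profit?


Selling price = $262
Cost price = $126
Profit = selling price - cost price:
Profit = $262 - $126 = $136

$136


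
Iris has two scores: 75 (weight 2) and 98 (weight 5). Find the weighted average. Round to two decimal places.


Weighted sum:
2 x 75 + 5 x 98 = 640
Total weight:
2 + 5 = 7
Weighted average:
640 / 7 = 91.4285... ≈ 91.43

91.43


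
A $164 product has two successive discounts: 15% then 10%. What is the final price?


First discount:
15% of $164 = $24.60
Price after first discount:
$164 - $24.60 = $139.40
Second discount:
10% of $139.40 = $13.94
Final price:
$139.40 - $13.94 = $125.46

$125.46


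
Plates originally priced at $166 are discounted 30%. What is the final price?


Calculate the discount amount:
30% of $166 = $49.80
Subtract from original:
$166 - $49.80 = $116.20

$116.20


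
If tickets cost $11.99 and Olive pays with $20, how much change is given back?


Start with the amount paid:
$20
Subtract the price:
$20 - $11.99 = $8.01

$8.01


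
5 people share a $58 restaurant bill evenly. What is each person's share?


Total bill: $58
Number of people: 5
Each pays: $58 / 5 = $11.60

$11.60


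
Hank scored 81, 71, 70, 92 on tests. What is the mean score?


Add the scores:
81 + 71 + 70 + 92 = 314
Divide by the number of tests:
314 / 4 = 78.5

78.5


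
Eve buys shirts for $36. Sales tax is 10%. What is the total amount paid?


Calculate the tax:
10% of $36 = $3.60
Add tax to price:
$36 + $3.60 = $39.60

$39.60


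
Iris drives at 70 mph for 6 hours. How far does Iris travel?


Use the formula: distance = speed x time
Speed = 70 mph, Time = 6 hours
70 x 6 = 420 miles

420 miles


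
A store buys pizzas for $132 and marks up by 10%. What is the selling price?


Calculate the markup amount:
10% of $132 = $13.20
Add to cost:
$132 + $13.20 = $145.20

$145.20


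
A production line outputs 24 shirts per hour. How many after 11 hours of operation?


Production rate: 24 shirts per hour
Time: 11 hours
Total: 24 x 11 = 264 shirts

264 shirts


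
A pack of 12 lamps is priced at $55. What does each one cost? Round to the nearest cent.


Total cost: $55
Number of items: 12
Unit price: $55 / 12 = $4.5833... ≈ $4.58

$4.58


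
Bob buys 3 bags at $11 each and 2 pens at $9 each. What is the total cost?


Cost of bags:
3 x $11 = $33
Cost of pens:
2 x $9 = $18
Add both:
$33 + $18 = $51

$51


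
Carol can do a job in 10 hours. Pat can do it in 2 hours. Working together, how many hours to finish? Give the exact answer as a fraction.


Carol's rate: 1/10 of the job per hour
Pat's rate: 1/2 of the job per hour
Combined rate: 1/10 + 1/2 = 3/5 per hour
Time = 1 / (3/5) = 5/3 hours (≈ 1.67 hours)

5/3 hours


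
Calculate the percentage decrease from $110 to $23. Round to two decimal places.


Find the absolute change:
|23 - 110| = 87
Divide by original and multiply by 100:
87 / 110 x 100 = 79.0909...% ≈ 79.09%

79.09%


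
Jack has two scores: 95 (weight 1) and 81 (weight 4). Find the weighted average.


Weighted sum:
1 x 95 + 4 x 81 = 419
Total weight:
1 + 4 = 5
Weighted average:
419 / 5 = 83.8

83.8


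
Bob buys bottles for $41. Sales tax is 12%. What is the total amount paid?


Calculate the tax:
12% of $41 = $4.92
Add tax to price:
$41 + $4.92 = $45.92

$45.92


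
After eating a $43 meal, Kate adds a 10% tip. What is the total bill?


Calculate the tip:
10% of $43 = $4.30
Add tip to meal cost:
$43 + $4.30 = $47.30

$47.30


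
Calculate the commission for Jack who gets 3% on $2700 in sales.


Convert rate to decimal:
3% = 0.03
Multiply by sales:
$2700 x 0.03 = $81

$81


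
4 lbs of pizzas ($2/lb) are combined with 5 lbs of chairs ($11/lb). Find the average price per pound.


Cost of pizzas:
4 x $2 = $8
Cost of chairs:
5 x $11 = $55
Total cost: $8 + $55 = $63
Total weight: 9 lbs
Average: $63 / 9 = $7/lb

$7/lb


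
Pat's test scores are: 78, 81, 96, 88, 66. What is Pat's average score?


Add the scores:
78 + 81 + 96 + 88 + 66 = 409
Divide by the number of tests:
409 / 5 = 81.8

81.8


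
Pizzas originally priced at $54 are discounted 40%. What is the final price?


Calculate the discount amount:
40% of $54 = $21.60
Subtract from original:
$54 - $21.60 = $32.40

$32.40


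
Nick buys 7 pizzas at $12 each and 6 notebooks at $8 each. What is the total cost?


Cost of pizzas:
7 x $12 = $84
Cost of notebooks:
6 x $8 = $48
Add both:
$84 + $48 = $132

$132


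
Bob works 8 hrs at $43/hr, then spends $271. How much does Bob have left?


Calculate earnings:
8 x $43 = $344
Subtract spending:
$344 - $271 = $73

$73


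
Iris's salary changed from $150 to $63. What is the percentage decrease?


Find the absolute change:
|63 - 150| = 87
Divide by original and multiply by 100:
87 / 150 x 100 = 58%

58%


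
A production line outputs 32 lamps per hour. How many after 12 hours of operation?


Production rate: 32 lamps per hour
Time: 12 hours
Total: 32 x 12 = 384 lamps

384 lamps


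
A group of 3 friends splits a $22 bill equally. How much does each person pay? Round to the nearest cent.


Total bill: $22
Number of people: 3
Each pays: $22 / 3 = $7.3333... ≈ $7.33

$7.33


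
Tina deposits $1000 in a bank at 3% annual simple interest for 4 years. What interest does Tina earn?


Use the formula I = P x R x T / 100
P x R x T = 1000 x 3 x 4 = 12000
I = 12000 / 100 = $120

$120


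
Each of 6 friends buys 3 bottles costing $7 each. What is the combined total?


Cost per person:
3 x $7 = $21
Group total:
6 x $21 = $126

$126


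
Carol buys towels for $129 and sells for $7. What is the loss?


Selling price = $7
Cost price = $129
Loss = cost price - selling price:
Loss = $129 - $7 = $122

$122


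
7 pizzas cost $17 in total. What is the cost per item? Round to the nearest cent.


Total cost: $17
Number of items: 7
Unit price: $17 / 7 = $2.4285... ≈ $2.43

$2.43


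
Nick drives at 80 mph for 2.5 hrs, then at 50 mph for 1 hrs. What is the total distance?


Leg 1 distance:
80 x 2.5 = 200 miles
Leg 2 distance:
50 x 1 = 50 miles
Total distance:
200 + 50 = 250 miles

250 miles


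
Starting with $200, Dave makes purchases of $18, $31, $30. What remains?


Add up expenses:
$18 + $31 + $30 = $79
Subtract from budget:
$200 - $79 = $121

$121


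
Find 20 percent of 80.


Convert percentage to decimal:
20% = 0.2
Multiply:
80 x 0.2 = 16

16


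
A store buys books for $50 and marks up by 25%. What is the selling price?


Calculate the markup amount:
25% of $50 = $12.50
Add to cost:
$50 + $12.50 = $62.50

$62.50


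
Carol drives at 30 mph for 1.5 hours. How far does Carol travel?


Use the formula: distance = speed x time
Speed = 30 mph, Time = 1.5 hours
30 x 1.5 = 45 miles

45 miles


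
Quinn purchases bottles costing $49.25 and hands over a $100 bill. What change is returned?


Start with the amount paid:
$100
Subtract the price:
$100 - $49.25 = $50.75

$50.75


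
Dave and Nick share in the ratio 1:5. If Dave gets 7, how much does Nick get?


Find the multiplier:
7 / 1 = 7
Apply to Nick's share:
5 x 7 = 35

35


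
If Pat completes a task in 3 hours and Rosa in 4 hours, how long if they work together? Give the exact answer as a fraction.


Pat's rate: 1/3 of the job per hour
Rosa's rate: 1/4 of the job per hour
Combined rate: 1/3 + 1/4 = 7/12 per hour
Time = 1 / (7/12) = 12/7 hours (≈ 1.71 hours)

12/7 hours


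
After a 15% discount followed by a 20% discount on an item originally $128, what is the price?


First discount:
15% of $128 = $19.20
Price after first discount:
$128 - $19.20 = $108.80
Second discount:
20% of $108.80 = $21.76
Final price:
$108.80 - $21.76 = $87.04

$87.04


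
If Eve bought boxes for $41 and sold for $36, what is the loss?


Selling price = $36
Cost price = $41
Loss = cost price - selling price:
Loss = $41 - $36 = $5

$5


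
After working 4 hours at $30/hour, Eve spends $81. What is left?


Calculate earnings:
4 x $30 = $120
Subtract spending:
$120 - $81 = $39

$39


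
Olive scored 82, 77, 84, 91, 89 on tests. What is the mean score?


Add the scores:
82 + 77 + 84 + 91 + 89 = 423
Divide by the number of tests:
423 / 5 = 84.6

84.6


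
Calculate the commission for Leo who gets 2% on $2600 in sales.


Convert rate to decimal:
2% = 0.02
Multiply by sales:
$2600 x 0.02 = $52

$52


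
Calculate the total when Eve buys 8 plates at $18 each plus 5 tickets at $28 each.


Cost of plates:
8 x $18 = $144
Cost of tickets:
5 x $28 = $140
Add both:
$144 + $140 = $284

$284


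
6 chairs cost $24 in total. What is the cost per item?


Total cost: $24
Number of items: 6
Unit price: $24 / 6 = $4

$4


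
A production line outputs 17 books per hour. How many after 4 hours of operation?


Production rate: 17 books per hour
Time: 4 hours
Total: 17 x 4 = 68 books

68 books


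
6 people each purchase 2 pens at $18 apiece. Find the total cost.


Cost per person:
2 x $18 = $36
Group total:
6 x $36 = $216

$216


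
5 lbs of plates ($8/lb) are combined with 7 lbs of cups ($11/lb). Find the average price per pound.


Cost of plates:
5 x $8 = $40
Cost of cups:
7 x $11 = $77
Total cost: $40 + $77 = $117
Total weight: 12 lbs
Average: $117 / 12 = $9.75/lb

$9.75/lb
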